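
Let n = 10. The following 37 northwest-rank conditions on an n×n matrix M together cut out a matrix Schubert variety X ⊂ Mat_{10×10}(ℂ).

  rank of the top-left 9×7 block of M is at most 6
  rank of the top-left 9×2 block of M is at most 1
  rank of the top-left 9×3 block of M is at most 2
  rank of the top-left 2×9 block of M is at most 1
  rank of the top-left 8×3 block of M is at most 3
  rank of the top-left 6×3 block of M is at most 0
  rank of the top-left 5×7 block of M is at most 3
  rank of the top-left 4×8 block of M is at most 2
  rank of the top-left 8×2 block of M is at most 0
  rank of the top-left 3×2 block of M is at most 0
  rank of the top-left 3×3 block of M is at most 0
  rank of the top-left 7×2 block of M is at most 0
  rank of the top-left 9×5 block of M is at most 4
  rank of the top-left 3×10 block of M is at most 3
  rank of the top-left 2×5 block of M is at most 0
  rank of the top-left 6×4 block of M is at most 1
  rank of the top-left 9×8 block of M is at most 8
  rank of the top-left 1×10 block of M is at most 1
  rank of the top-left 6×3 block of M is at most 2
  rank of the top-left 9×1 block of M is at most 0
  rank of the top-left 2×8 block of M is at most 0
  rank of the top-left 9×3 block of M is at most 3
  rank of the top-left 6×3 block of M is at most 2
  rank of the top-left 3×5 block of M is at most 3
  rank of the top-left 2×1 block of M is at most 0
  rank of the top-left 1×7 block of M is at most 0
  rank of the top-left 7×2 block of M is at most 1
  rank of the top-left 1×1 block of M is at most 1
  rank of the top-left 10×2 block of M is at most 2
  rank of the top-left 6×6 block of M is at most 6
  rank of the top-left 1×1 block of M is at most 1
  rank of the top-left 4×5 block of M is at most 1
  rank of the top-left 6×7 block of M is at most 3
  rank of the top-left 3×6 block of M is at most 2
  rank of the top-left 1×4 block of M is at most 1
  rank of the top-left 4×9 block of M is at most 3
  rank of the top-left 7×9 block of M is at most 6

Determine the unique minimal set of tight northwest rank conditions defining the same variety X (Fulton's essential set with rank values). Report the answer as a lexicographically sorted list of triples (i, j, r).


Recovering R(i,j) via the rank-extension bound from the 37 conditions:

  i=1: 0  0  0  0  0  0  0  0  1  1
  i=2: 0  0  0  0  0  0  0  0  1  2
  i=3: 0  0  0  1  1  1  1  1  2  3
  i=4: 0  0  0  1  1  2  2  2  3  4
  i=5: 0  0  0  1  2  3  3  3  4  5
  i=6: 0  0  0  1  2  3  3  4  5  6
  i=7: 0  0  1  2  3  4  4  5  6  7
  i=8: 0  0  1  2  3  4  5  6  7  8
  i=9: 0  1  2  3  4  5  6  7  8  9
  i=10: 1  2  3  4  5  6  7  8  9  10

second differences of R give the permutation w = (9, 10, 4, 6, 5, 8, 3, 7, 2, 1).

6 SE-corners of the 35-cell Rothe diagram give Ess(w):

[(2, 8, 0), (4, 5, 1), (6, 3, 0), (6, 7, 3), (8, 2, 0), (9, 1, 0)]


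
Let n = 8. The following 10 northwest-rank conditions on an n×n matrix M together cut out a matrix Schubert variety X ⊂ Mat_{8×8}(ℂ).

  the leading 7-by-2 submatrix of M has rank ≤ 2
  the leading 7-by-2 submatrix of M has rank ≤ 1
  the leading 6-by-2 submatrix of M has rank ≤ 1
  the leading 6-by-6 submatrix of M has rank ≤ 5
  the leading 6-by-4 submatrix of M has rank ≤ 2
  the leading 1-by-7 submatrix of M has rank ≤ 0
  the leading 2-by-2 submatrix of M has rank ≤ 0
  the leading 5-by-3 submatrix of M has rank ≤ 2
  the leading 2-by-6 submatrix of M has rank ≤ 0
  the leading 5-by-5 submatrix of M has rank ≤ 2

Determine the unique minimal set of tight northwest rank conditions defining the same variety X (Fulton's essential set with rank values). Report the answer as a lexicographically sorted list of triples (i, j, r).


Reconstructing r_w from the 10 given conditions:

  0 0 0 0 0 0 0 1
  0 0 0 0 0 0 1 2
  1 1 1 1 1 1 2 3
  1 1 2 2 2 2 3 4
  1 1 2 2 2 3 4 5
  1 1 2 2 3 4 5 6
  1 1 2 3 4 5 6 7
  1 2 3 4 5 6 7 8

second differences of R give the permutation w = (8, 7, 1, 3, 6, 5, 4, 2).

ℓ(w)=20; the 5 essential cells (i,j,r):

[(1, 7, 0), (2, 6, 0), (5, 5, 2), (6, 4, 2), (7, 2, 1)]


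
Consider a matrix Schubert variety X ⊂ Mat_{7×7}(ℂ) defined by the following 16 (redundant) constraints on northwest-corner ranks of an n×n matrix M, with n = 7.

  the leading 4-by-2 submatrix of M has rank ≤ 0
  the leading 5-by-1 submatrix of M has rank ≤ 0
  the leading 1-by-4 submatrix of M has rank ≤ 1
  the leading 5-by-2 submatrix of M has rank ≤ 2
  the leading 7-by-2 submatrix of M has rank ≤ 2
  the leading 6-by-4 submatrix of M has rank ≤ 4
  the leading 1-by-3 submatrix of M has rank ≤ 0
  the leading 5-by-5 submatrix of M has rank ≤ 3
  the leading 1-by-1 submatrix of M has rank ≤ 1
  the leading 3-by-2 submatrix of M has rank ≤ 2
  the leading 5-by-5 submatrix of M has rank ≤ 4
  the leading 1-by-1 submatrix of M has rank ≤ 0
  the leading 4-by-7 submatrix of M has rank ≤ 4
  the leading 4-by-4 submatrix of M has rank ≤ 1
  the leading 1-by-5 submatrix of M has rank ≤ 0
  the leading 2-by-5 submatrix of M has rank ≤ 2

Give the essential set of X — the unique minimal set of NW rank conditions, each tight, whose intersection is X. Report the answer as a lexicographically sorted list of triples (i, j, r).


Reconstructing r_w from the 16 given conditions:

  i=1: 0 | 0 | 0 | 0 | 0 | 1 | 1
  i=2: 0 | 0 | 1 | 1 | 1 | 2 | 2
  i=3: 0 | 0 | 1 | 1 | 2 | 3 | 3
  i=4: 0 | 0 | 1 | 1 | 2 | 3 | 4
  i=5: 0 | 1 | 2 | 2 | 3 | 4 | 5
  i=6: 1 | 2 | 3 | 3 | 4 | 5 | 6
  i=7: 1 | 2 | 3 | 4 | 5 | 6 | 7

so w = (6, 3, 5, 7, 2, 1, 4).

4 SE-corners of the 14-cell Rothe diagram give Ess(w):

[(1, 5, 0), (4, 2, 0), (4, 4, 1), (5, 1, 0)]


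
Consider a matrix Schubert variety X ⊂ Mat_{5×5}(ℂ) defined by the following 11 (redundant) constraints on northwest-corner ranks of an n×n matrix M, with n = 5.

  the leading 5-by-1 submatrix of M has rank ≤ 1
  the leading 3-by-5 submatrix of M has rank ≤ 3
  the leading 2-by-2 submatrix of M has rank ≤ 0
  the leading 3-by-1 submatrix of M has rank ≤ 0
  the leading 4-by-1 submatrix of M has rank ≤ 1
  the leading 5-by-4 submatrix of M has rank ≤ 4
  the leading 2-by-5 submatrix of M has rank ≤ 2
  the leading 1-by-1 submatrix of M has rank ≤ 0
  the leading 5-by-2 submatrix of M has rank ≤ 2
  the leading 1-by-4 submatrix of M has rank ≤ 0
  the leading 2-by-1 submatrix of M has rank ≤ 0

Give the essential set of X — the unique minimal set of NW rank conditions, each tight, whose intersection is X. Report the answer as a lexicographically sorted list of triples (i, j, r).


The tightest implied rank at each (i,j), from the 11 conditions:

  i=1: 0 0 0 0 1
  i=2: 0 0 1 1 2
  i=3: 0 1 2 2 3
  i=4: 1 2 3 3 4
  i=5: 1 2 3 4 5

second differences of R give the permutation w = (5, 3, 2, 1, 4).

Fulton essential set (3 of the 7 Rothe cells):

[(1, 4, 0), (2, 2, 0), (3, 1, 0)]


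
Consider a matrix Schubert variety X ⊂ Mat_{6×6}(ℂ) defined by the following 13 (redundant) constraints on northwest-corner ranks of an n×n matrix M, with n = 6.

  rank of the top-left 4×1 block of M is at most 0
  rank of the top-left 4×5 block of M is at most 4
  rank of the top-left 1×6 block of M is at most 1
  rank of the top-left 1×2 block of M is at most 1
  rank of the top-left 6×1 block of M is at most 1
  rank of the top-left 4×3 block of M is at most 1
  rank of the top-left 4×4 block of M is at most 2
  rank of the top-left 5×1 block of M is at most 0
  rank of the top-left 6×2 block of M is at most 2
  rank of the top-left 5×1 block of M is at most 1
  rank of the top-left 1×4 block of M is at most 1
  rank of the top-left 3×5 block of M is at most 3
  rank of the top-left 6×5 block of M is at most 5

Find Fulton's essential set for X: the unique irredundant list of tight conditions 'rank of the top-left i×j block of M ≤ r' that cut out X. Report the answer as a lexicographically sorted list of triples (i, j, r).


Recovering R(i,j) via the rank-extension bound from the 13 conditions:

  i=1: 0, 1, 1, 1, 1, 1
  i=2: 0, 1, 1, 2, 2, 2
  i=3: 0, 1, 1, 2, 3, 3
  i=4: 0, 1, 1, 2, 3, 4
  i=5: 0, 1, 2, 3, 4, 5
  i=6: 1, 2, 3, 4, 5, 6

hence w(1..6) = (2, 4, 5, 6, 3, 1).

D(w) has 8 cells with 2 SE-corners; essential set:

[(4, 3, 1), (5, 1, 0)]


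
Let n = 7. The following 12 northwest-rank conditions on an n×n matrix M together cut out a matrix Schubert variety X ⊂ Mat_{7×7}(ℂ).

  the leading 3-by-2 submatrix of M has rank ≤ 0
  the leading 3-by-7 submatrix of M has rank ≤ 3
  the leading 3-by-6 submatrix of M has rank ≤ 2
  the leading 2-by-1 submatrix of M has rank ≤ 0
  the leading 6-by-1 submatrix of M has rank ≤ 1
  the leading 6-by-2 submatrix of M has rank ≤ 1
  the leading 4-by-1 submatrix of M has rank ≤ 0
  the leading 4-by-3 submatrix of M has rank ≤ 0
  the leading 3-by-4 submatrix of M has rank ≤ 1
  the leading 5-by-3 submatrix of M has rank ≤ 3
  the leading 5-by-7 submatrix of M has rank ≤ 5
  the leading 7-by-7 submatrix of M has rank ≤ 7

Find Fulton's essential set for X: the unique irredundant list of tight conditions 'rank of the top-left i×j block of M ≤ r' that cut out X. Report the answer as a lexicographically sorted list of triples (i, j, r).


Rank table r_w(7×7) implied by the 12 constraints:

  0  0  0  1  1  1  1
  0  0  0  1  2  2  2
  0  0  0  1  2  2  3
  0  0  0  1  2  3  4
  1  1  1  2  3  4  5
  1  1  2  3  4  5  6
  1  2  3  4  5  6  7

the unique w with this rank table is (4, 5, 7, 6, 1, 3, 2).

3 SE-corners of the 14-cell Rothe diagram give Ess(w):

[(3, 6, 2), (4, 3, 0), (6, 2, 1)]


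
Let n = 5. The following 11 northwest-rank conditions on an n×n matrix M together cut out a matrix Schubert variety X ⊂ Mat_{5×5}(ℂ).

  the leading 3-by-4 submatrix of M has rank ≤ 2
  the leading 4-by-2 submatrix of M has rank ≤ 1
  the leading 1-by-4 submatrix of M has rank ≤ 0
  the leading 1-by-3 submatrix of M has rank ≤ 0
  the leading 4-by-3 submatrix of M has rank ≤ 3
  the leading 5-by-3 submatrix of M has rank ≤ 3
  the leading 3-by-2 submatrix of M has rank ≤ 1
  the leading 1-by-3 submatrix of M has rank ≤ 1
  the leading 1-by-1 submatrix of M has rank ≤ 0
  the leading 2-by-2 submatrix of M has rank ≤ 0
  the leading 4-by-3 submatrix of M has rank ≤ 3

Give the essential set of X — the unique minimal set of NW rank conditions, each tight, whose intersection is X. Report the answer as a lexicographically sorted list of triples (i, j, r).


Rank table r_w(5×5) implied by the 11 constraints:

  R[1]: 0 0 0 0 1
  R[2]: 0 0 1 1 2
  R[3]: 1 1 2 2 3
  R[4]: 1 1 2 3 4
  R[5]: 1 2 3 4 5

second differences of R give the permutation w = (5, 3, 1, 4, 2).

D(w) has 7 cells with 3 SE-corners; essential set:

[(1, 4, 0), (2, 2, 0), (4, 2, 1)]


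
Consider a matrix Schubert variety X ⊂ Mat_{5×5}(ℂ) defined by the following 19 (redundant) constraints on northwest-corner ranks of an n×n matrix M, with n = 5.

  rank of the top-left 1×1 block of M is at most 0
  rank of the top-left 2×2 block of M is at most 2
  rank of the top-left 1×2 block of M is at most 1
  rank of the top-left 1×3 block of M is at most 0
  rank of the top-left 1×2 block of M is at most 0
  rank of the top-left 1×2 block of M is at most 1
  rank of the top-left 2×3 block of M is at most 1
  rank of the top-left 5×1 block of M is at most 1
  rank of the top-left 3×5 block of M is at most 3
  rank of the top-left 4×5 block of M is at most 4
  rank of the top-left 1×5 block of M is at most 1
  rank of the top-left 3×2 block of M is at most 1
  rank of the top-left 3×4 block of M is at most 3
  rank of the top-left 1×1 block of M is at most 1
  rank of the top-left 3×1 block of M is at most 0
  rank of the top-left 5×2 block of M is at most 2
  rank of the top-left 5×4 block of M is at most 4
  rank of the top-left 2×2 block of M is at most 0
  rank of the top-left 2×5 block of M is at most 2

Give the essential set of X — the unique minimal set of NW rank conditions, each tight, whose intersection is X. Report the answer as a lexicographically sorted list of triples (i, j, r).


Rank table r_w(5×5) implied by the 19 constraints:

  i=1: 0, 0, 0, 1, 1
  i=2: 0, 0, 1, 2, 2
  i=3: 0, 1, 2, 3, 3
  i=4: 1, 2, 3, 4, 4
  i=5: 1, 2, 3, 4, 5

giving w = (4, 3, 2, 1, 5) via Δ²R.

|D(w)|=6, |Ess(w)|=3:

[(1, 3, 0), (2, 2, 0), (3, 1, 0)]


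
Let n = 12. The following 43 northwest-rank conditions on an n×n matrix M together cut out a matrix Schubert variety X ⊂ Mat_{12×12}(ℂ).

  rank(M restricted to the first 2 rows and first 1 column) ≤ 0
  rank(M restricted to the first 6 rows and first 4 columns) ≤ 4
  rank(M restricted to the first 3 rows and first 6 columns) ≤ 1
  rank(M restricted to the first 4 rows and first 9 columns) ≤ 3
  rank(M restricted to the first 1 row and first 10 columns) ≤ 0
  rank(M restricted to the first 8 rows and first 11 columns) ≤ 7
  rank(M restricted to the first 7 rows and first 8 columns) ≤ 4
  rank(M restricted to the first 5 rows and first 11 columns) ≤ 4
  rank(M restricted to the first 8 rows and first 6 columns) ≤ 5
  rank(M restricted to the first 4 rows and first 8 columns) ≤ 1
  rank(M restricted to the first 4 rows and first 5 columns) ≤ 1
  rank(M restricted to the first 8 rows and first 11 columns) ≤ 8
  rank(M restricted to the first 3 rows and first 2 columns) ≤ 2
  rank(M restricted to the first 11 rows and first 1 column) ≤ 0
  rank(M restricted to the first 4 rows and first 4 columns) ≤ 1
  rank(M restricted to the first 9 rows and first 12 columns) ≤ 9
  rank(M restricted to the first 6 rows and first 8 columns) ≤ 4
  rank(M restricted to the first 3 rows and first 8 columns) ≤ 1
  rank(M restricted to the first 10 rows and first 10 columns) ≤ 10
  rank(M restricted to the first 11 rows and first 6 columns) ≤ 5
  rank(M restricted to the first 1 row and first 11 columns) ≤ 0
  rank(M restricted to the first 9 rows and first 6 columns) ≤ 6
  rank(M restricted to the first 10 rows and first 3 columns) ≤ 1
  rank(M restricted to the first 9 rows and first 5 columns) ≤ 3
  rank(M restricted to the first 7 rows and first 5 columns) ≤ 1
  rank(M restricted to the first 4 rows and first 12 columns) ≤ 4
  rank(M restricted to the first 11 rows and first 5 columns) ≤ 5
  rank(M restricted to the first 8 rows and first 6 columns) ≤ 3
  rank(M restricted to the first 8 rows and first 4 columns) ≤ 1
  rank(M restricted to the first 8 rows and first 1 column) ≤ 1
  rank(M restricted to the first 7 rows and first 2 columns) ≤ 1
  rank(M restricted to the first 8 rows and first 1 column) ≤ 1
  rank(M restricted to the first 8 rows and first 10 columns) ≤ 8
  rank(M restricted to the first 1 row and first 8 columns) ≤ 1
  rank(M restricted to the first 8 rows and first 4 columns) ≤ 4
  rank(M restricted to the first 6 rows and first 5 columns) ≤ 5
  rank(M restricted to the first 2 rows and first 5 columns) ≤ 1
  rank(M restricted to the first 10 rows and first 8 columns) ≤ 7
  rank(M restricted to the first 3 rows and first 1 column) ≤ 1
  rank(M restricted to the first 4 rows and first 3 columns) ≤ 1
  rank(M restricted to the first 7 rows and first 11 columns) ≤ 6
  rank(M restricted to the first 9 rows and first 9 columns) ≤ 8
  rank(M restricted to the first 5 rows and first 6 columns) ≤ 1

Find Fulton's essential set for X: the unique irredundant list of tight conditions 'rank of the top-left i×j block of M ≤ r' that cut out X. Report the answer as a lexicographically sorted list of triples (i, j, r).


Propagating the 43 rank bounds to every northwest block:

  i=1: 0, 0, 0, 0, 0, 0, 0, 0, 0, 0, 0, 1
  i=2: 0, 1, 1, 1, 1, 1, 1, 1, 1, 1, 1, 2
  i=3: 0, 1, 1, 1, 1, 1, 1, 1, 2, 2, 2, 3
  i=4: 0, 1, 1, 1, 1, 1, 1, 1, 2, 3, 3, 4
  i=5: 0, 1, 1, 1, 1, 1, 2, 2, 3, 4, 4, 5
  i=6: 0, 1, 1, 1, 1, 2, 3, 3, 4, 5, 5, 6
  i=7: 0, 1, 1, 1, 1, 2, 3, 4, 5, 6, 6, 7
  i=8: 0, 1, 1, 1, 2, 3, 4, 5, 6, 7, 7, 8
  i=9: 0, 1, 1, 2, 3, 4, 5, 6, 7, 8, 8, 9
  i=10: 0, 1, 1, 2, 3, 4, 5, 6, 7, 8, 9, 10
  i=11: 0, 1, 2, 3, 4, 5, 6, 7, 8, 9, 10, 11
  i=12: 1, 2, 3, 4, 5, 6, 7, 8, 9, 10, 11, 12

reading off 1-entries of Δ²R: w = (12, 2, 9, 10, 7, 6, 8, 5, 4, 11, 3, 1).

Rothe diagram D(w) (47 cells), 7 SE-corners (essential conditions):

[(1, 11, 0), (4, 8, 1), (5, 6, 1), (7, 5, 1), (8, 4, 1), (10, 3, 1), (11, 1, 0)]


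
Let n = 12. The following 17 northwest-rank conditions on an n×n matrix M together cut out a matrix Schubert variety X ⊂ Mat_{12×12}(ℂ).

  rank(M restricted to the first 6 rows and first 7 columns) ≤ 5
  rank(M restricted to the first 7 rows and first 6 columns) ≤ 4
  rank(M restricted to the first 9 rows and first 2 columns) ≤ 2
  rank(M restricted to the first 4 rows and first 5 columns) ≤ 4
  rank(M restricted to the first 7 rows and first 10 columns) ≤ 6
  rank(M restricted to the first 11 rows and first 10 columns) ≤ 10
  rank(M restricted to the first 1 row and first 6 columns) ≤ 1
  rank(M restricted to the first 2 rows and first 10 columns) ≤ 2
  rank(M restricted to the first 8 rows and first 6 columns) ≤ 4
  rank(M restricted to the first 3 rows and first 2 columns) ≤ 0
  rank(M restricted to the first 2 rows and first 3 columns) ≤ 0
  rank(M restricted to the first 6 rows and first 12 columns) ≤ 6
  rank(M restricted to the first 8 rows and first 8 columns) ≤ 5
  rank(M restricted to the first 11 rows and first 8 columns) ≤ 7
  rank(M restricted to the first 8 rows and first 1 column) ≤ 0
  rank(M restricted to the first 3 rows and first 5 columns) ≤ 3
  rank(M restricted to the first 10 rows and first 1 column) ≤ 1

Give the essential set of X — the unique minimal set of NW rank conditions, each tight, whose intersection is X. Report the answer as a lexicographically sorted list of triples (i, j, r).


Rank table r_w(12×12) implied by the 17 constraints:

  i=1: 0 0 0 1 1 1 1 1 1 1 1 1
  i=2: 0 0 0 1 2 2 2 2 2 2 2 2
  i=3: 0 0 1 2 3 3 3 3 3 3 3 3
  i=4: 0 1 2 3 4 4 4 4 4 4 4 4
  i=5: 0 1 2 3 4 4 5 5 5 5 5 5
  i=6: 0 1 2 3 4 4 5 5 6 6 6 6
  i=7: 0 1 2 3 4 4 5 5 6 6 7 7
  i=8: 0 1 2 3 4 4 5 5 6 7 8 8
  i=9: 1 2 3 4 5 5 6 6 7 8 9 9
  i=10: 1 2 3 4 5 6 7 7 8 9 10 10
  i=11: 1 2 3 4 5 6 7 7 8 9 10 11
  i=12: 1 2 3 4 5 6 7 8 9 10 11 12

giving w = (4, 5, 3, 2, 7, 9, 11, 10, 1, 6, 12, 8) via Δ²R.

D(w) has 22 cells with 7 SE-corners; essential set:

[(2, 3, 0), (3, 2, 0), (7, 10, 6), (8, 1, 0), (8, 6, 4), (8, 8, 5), (11, 8, 7)]


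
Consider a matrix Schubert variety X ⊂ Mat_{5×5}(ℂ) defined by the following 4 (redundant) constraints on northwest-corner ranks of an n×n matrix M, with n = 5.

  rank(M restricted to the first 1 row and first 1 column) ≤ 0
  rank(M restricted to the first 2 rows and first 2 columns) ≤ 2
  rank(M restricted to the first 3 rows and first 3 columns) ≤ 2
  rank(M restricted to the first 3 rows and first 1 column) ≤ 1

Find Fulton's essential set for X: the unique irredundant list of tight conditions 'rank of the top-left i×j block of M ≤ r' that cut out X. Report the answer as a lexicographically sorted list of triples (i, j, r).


Rank table r_w(5×5) implied by the 4 constraints:

  0 1 1 1 1
  1 2 2 2 2
  1 2 2 3 3
  1 2 3 4 4
  1 2 3 4 5

second differences of R give the permutation w = (2, 1, 4, 3, 5).

2 SE-corners of the 2-cell Rothe diagram give Ess(w):

[(1, 1, 0), (3, 3, 2)]


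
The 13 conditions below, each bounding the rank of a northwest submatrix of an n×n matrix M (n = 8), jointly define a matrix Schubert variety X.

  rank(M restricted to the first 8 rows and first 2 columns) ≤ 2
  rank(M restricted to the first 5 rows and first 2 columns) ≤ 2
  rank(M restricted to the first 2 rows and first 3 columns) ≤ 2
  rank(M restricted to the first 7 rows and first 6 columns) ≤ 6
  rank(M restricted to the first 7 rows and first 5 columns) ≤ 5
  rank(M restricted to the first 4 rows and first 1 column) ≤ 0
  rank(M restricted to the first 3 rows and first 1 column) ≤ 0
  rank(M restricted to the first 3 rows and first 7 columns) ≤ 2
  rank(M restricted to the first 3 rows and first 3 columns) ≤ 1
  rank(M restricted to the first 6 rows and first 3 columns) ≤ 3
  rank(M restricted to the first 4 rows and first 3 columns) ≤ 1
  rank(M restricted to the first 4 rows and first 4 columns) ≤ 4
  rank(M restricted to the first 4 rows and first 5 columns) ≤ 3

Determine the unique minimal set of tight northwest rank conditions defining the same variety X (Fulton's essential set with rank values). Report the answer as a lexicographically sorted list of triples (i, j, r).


Rank table r_w(8×8) implied by the 13 constraints:

  row 1: 0 | 1 | 1 | 1 | 1 | 1 | 1 | 1
  row 2: 0 | 1 | 1 | 2 | 2 | 2 | 2 | 2
  row 3: 0 | 1 | 1 | 2 | 2 | 2 | 2 | 3
  row 4: 0 | 1 | 1 | 2 | 3 | 3 | 3 | 4
  row 5: 1 | 2 | 2 | 3 | 4 | 4 | 4 | 5
  row 6: 1 | 2 | 3 | 4 | 5 | 5 | 5 | 6
  row 7: 1 | 2 | 3 | 4 | 5 | 6 | 6 | 7
  row 8: 1 | 2 | 3 | 4 | 5 | 6 | 7 | 8

reading off 1-entries of Δ²R: w = (2, 4, 8, 5, 1, 3, 6, 7).

|D(w)|=10, |Ess(w)|=3:

[(3, 7, 2), (4, 1, 0), (4, 3, 1)]


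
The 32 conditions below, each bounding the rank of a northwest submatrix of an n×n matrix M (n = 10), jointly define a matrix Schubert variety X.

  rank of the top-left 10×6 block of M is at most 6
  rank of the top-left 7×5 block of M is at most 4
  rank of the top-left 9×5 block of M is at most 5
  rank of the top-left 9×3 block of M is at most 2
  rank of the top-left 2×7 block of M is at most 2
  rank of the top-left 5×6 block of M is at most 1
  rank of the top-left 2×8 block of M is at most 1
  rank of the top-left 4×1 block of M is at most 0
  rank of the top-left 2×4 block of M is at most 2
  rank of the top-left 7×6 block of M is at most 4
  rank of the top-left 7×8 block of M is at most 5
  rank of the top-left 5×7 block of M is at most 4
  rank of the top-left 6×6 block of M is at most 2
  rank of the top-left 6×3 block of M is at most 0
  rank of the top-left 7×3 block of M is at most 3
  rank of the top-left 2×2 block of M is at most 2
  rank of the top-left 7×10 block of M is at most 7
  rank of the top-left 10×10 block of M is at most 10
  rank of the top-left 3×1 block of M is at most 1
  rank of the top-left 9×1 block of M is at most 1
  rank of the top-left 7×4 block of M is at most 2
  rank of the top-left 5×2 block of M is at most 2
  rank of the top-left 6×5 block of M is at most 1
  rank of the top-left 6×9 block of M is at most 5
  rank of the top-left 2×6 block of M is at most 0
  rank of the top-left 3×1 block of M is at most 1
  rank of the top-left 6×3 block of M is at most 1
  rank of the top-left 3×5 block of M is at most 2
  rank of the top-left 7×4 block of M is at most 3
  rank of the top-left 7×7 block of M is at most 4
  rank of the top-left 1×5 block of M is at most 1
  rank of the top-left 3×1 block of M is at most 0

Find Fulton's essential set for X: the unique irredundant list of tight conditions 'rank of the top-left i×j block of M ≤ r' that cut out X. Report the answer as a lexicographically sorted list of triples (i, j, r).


Computing R[i][j] = min implied NW-rank bound (n=10, 32 conditions):

  0 | 0 | 0 | 0 | 0 | 0 | 1 | 1 | 1 | 1
  0 | 0 | 0 | 0 | 0 | 0 | 1 | 1 | 2 | 2
  0 | 0 | 0 | 1 | 1 | 1 | 2 | 2 | 3 | 3
  0 | 0 | 0 | 1 | 1 | 1 | 2 | 3 | 4 | 4
  0 | 0 | 0 | 1 | 1 | 1 | 2 | 3 | 4 | 5
  0 | 0 | 0 | 1 | 1 | 2 | 3 | 4 | 5 | 6
  1 | 1 | 1 | 2 | 2 | 3 | 4 | 5 | 6 | 7
  1 | 2 | 2 | 3 | 3 | 4 | 5 | 6 | 7 | 8
  1 | 2 | 2 | 3 | 4 | 5 | 6 | 7 | 8 | 9
  1 | 2 | 3 | 4 | 5 | 6 | 7 | 8 | 9 | 10

hence w(1..10) = (7, 9, 4, 8, 10, 6, 1, 2, 5, 3).

ℓ(w)=31; the 6 essential cells (i,j,r):

[(2, 6, 0), (2, 8, 1), (5, 6, 1), (6, 3, 0), (6, 5, 1), (9, 3, 2)]


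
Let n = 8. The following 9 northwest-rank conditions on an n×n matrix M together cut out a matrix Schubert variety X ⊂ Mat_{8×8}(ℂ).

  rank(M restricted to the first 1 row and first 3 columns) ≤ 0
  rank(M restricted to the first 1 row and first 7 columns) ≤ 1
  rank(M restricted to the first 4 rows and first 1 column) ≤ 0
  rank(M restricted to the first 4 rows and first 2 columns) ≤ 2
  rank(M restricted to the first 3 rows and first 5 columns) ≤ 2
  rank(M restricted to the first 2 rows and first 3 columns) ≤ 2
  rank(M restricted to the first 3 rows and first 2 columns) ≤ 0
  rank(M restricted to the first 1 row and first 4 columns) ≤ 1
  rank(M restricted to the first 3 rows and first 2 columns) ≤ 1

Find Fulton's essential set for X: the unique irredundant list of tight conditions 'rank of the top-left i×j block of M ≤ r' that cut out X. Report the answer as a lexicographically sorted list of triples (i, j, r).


Recovering R(i,j) via the rank-extension bound from the 9 conditions:

  0, 0, 0, 1, 1, 1, 1, 1
  0, 0, 1, 2, 2, 2, 2, 2
  0, 0, 1, 2, 2, 3, 3, 3
  0, 1, 2, 3, 3, 4, 4, 4
  1, 2, 3, 4, 4, 5, 5, 5
  1, 2, 3, 4, 5, 6, 6, 6
  1, 2, 3, 4, 5, 6, 7, 7
  1, 2, 3, 4, 5, 6, 7, 8

reading off 1-entries of Δ²R: w = (4, 3, 6, 2, 1, 5, 7, 8).

Fulton essential set (4 of the 9 Rothe cells):

[(1, 3, 0), (3, 2, 0), (3, 5, 2), (4, 1, 0)]


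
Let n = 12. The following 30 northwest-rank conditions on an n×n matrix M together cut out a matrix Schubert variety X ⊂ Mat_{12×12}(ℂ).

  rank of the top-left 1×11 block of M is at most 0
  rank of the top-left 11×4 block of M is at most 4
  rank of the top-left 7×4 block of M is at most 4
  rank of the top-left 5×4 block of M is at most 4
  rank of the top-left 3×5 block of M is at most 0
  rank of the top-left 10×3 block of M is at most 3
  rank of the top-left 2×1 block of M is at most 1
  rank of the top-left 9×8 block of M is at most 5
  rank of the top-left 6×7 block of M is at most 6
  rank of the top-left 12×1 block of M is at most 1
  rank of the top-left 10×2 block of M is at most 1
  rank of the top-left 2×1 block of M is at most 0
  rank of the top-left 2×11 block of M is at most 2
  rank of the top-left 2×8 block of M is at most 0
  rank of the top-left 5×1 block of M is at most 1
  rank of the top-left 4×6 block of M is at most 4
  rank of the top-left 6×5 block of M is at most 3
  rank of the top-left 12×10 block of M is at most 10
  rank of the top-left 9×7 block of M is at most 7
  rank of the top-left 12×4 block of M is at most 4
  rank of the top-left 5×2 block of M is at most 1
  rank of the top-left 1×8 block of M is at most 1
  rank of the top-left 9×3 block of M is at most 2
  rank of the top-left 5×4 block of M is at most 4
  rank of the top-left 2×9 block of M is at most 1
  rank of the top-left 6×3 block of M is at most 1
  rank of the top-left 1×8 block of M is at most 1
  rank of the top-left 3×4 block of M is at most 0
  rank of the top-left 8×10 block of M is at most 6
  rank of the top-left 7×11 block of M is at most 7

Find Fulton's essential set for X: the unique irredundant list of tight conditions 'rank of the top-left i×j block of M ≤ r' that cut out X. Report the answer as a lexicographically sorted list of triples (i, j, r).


The tightest implied rank at each (i,j), from the 30 conditions:

  R[1]: 0  0  0  0  0  0  0  0  0  0  0  1
  R[2]: 0  0  0  0  0  0  0  0  1  1  1  2
  R[3]: 0  0  0  0  0  1  1  1  2  2  2  3
  R[4]: 1  1  1  1  1  2  2  2  3  3  3  4
  R[5]: 1  1  1  2  2  3  3  3  4  4  4  5
  R[6]: 1  1  1  2  3  4  4  4  5  5  5  6
  R[7]: 1  1  2  3  4  5  5  5  6  6  6  7
  R[8]: 1  1  2  3  4  5  5  5  6  6  7  8
  R[9]: 1  1  2  3  4  5  5  5  6  7  8  9
  R[10]: 1  1  2  3  4  5  6  6  7  8  9  10
  R[11]: 1  2  3  4  5  6  7  7  8  9  10  11
  R[12]: 1  2  3  4  5  6  7  8  9  10  11  12

so w = (12, 9, 6, 1, 4, 5, 3, 11, 10, 7, 2, 8).

|D(w)|=37, |Ess(w)|=7:

[(1, 11, 0), (2, 8, 0), (3, 5, 0), (6, 3, 1), (8, 10, 6), (9, 8, 5), (10, 2, 1)]


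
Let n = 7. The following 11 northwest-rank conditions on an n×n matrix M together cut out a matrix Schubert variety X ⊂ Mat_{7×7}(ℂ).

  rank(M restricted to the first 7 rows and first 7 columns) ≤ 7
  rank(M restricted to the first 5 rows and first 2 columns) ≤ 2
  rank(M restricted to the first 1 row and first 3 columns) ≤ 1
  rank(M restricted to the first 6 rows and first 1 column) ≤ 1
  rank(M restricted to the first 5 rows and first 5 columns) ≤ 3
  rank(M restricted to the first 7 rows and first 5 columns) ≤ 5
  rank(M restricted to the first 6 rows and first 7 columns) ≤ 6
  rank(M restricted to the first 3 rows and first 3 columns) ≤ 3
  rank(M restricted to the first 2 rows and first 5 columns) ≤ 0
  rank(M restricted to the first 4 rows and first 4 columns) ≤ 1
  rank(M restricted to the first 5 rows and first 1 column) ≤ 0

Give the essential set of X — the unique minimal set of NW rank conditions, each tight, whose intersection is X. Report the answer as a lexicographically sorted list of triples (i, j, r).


Computing R[i][j] = min implied NW-rank bound (n=7, 11 conditions):

  i=1: 0 | 0 | 0 | 0 | 0 | 1 | 1
  i=2: 0 | 0 | 0 | 0 | 0 | 1 | 2
  i=3: 0 | 1 | 1 | 1 | 1 | 2 | 3
  i=4: 0 | 1 | 1 | 1 | 2 | 3 | 4
  i=5: 0 | 1 | 2 | 2 | 3 | 4 | 5
  i=6: 1 | 2 | 3 | 3 | 4 | 5 | 6
  i=7: 1 | 2 | 3 | 4 | 5 | 6 | 7

reading off 1-entries of Δ²R: w = (6, 7, 2, 5, 3, 1, 4).

|D(w)|=15, |Ess(w)|=3:

[(2, 5, 0), (4, 4, 1), (5, 1, 0)]


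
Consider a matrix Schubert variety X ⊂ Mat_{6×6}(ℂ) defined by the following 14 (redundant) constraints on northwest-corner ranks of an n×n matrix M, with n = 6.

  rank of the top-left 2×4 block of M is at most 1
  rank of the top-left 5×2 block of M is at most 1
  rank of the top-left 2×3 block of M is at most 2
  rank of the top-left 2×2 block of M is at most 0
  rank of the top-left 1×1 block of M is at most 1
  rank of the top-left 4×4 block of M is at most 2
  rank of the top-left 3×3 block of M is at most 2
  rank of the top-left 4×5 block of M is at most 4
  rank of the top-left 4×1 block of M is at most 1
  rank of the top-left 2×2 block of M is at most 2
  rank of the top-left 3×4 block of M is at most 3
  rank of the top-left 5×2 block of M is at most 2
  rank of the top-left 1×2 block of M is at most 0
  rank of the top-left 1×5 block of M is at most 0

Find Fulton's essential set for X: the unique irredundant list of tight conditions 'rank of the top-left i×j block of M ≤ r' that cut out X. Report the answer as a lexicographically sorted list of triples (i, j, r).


The tightest implied rank at each (i,j), from the 14 conditions:

  i=1: 0 | 0 | 0 | 0 | 0 | 1
  i=2: 0 | 0 | 1 | 1 | 1 | 2
  i=3: 1 | 1 | 2 | 2 | 2 | 3
  i=4: 1 | 1 | 2 | 2 | 3 | 4
  i=5: 1 | 1 | 2 | 3 | 4 | 5
  i=6: 1 | 2 | 3 | 4 | 5 | 6

reading off 1-entries of Δ²R: w = (6, 3, 1, 5, 4, 2).

4 SE-corners of the 10-cell Rothe diagram give Ess(w):

[(1, 5, 0), (2, 2, 0), (4, 4, 2), (5, 2, 1)]


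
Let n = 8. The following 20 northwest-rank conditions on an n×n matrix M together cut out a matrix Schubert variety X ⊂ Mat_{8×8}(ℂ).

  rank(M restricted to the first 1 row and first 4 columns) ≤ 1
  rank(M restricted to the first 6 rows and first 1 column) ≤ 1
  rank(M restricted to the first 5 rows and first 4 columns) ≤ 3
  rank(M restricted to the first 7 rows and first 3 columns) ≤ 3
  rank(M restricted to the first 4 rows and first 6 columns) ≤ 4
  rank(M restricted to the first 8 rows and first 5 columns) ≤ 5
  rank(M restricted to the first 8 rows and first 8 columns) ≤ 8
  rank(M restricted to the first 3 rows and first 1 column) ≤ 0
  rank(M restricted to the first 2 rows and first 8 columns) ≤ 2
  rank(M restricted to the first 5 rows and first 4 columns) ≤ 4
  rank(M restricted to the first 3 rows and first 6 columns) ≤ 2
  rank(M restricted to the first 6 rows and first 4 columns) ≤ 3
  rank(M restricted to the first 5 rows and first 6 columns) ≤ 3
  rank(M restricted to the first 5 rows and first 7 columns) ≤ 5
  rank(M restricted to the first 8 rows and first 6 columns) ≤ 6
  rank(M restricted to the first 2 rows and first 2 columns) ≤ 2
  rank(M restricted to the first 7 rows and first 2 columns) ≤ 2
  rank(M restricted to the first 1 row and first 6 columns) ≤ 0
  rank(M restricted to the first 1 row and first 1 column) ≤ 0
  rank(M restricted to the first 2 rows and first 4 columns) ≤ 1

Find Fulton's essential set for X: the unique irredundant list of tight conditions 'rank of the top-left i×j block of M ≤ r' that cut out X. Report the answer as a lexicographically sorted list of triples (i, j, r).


Recovering R(i,j) via the rank-extension bound from the 20 conditions:

  row 1: 0 0 0 0 0 0 1 1
  row 2: 0 1 1 1 1 1 2 2
  row 3: 0 1 2 2 2 2 3 3
  row 4: 1 2 3 3 3 3 4 4
  row 5: 1 2 3 3 3 3 4 5
  row 6: 1 2 3 3 4 4 5 6
  row 7: 1 2 3 4 5 5 6 7
  row 8: 1 2 3 4 5 6 7 8

hence w(1..8) = (7, 2, 3, 1, 8, 5, 4, 6).

ℓ(w)=12; the 4 essential cells (i,j,r):

[(1, 6, 0), (3, 1, 0), (5, 6, 3), (6, 4, 3)]


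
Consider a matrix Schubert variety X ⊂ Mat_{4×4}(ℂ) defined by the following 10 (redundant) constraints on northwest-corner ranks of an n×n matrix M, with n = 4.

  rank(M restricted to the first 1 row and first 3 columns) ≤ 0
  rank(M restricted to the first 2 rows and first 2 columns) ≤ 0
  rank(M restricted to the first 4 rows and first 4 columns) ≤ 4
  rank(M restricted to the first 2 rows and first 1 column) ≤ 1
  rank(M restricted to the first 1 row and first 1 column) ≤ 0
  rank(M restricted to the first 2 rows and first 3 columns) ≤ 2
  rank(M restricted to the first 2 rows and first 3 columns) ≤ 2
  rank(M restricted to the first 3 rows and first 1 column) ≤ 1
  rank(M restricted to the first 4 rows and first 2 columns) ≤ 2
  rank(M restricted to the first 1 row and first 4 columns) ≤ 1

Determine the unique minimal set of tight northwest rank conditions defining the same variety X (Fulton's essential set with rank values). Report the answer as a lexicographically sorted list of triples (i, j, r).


Recovering R(i,j) via the rank-extension bound from the 10 conditions:

  R[1]: 0, 0, 0, 1
  R[2]: 0, 0, 1, 2
  R[3]: 1, 1, 2, 3
  R[4]: 1, 2, 3, 4

giving w = (4, 3, 1, 2) via Δ²R.

D(w) has 5 cells with 2 SE-corners; essential set:

[(1, 3, 0), (2, 2, 0)]


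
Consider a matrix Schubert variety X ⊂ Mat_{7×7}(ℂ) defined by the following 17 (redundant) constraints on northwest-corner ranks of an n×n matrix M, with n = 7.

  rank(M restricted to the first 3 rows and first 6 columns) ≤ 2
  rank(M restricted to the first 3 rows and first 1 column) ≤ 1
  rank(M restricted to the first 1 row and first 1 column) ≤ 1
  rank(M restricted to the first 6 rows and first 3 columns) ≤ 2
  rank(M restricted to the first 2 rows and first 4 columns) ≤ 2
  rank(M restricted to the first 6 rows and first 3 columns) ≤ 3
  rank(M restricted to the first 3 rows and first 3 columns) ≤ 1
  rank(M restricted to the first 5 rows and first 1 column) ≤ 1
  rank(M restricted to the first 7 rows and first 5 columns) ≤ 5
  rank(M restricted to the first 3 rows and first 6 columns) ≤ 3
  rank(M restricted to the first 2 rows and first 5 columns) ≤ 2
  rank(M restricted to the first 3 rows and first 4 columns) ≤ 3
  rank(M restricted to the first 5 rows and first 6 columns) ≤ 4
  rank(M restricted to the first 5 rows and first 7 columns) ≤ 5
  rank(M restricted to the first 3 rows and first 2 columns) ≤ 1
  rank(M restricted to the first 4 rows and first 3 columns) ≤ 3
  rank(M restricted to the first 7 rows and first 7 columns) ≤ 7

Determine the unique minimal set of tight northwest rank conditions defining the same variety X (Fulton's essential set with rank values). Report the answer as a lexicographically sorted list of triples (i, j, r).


Reconstructing r_w from the 17 given conditions:

  row 1: 1, 1, 1, 1, 1, 1, 1
  row 2: 1, 1, 1, 2, 2, 2, 2
  row 3: 1, 1, 1, 2, 2, 2, 3
  row 4: 1, 2, 2, 3, 3, 3, 4
  row 5: 1, 2, 2, 3, 4, 4, 5
  row 6: 1, 2, 2, 3, 4, 5, 6
  row 7: 1, 2, 3, 4, 5, 6, 7

the unique w with this rank table is (1, 4, 7, 2, 5, 6, 3).

ℓ(w)=8; the 3 essential cells (i,j,r):

[(3, 3, 1), (3, 6, 2), (6, 3, 2)]


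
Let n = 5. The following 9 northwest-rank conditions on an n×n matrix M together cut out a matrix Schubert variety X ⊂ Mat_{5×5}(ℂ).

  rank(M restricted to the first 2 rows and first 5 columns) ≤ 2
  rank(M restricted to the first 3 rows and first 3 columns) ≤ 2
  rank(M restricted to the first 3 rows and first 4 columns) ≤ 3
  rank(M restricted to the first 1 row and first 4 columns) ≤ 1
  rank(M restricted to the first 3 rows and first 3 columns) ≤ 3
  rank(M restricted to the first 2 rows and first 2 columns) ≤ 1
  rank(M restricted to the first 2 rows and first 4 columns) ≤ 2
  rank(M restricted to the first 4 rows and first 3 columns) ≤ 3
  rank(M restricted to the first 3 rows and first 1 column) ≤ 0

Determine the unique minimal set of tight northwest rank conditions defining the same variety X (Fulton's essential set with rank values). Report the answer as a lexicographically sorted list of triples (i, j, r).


Recovering R(i,j) via the rank-extension bound from the 9 conditions:

  R[1]: 0  1  1  1  1
  R[2]: 0  1  2  2  2
  R[3]: 0  1  2  3  3
  R[4]: 1  2  3  4  4
  R[5]: 1  2  3  4  5

so w = (2, 3, 4, 1, 5).

ℓ(w)=3; the 1 essential cell (i,j,r):

[(3, 1, 0)]


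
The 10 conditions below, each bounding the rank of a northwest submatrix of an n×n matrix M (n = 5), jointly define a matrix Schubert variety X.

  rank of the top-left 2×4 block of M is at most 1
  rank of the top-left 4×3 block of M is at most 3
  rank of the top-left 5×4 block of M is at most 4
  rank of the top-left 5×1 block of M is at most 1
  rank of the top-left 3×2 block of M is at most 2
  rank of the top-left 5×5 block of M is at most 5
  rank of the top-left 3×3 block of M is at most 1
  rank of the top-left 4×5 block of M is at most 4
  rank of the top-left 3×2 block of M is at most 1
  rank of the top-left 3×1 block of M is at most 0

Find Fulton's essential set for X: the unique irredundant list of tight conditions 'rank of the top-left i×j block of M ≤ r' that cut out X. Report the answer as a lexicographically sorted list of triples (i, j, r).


Rank table r_w(5×5) implied by the 10 constraints:

  R[1]: 0  1  1  1  1
  R[2]: 0  1  1  1  2
  R[3]: 0  1  1  2  3
  R[4]: 1  2  2  3  4
  R[5]: 1  2  3  4  5

hence w(1..5) = (2, 5, 4, 1, 3).

ℓ(w)=6; the 3 essential cells (i,j,r):

[(2, 4, 1), (3, 1, 0), (3, 3, 1)]


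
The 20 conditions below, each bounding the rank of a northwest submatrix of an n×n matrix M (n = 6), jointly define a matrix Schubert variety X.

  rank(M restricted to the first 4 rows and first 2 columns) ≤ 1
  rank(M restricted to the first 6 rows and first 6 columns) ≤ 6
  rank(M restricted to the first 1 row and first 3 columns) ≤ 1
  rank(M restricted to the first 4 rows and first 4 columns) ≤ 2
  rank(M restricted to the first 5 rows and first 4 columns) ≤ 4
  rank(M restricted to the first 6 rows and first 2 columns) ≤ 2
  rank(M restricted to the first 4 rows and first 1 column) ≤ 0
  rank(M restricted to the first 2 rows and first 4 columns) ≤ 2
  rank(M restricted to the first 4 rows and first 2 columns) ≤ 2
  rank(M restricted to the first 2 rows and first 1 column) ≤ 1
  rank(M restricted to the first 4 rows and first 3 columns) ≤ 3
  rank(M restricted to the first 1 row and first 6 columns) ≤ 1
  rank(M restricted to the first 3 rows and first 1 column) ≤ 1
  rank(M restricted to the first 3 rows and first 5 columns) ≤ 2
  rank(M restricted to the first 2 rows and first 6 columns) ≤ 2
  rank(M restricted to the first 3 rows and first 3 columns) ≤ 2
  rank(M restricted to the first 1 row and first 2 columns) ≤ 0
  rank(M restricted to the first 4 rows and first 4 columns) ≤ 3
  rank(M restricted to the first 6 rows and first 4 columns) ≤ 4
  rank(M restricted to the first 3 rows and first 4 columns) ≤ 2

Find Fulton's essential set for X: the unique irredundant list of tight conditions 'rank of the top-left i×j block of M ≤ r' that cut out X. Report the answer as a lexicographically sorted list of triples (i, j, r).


Computing R[i][j] = min implied NW-rank bound (n=6, 20 conditions):

  0 0 1 1 1 1
  0 1 2 2 2 2
  0 1 2 2 2 3
  0 1 2 2 3 4
  1 2 3 3 4 5
  1 2 3 4 5 6

so w = (3, 2, 6, 5, 1, 4).

4 SE-corners of the 8-cell Rothe diagram give Ess(w):

[(1, 2, 0), (3, 5, 2), (4, 1, 0), (4, 4, 2)]
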